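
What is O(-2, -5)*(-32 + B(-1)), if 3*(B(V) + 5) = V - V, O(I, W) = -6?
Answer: 222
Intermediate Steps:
B(V) = -5 (B(V) = -5 + (V - V)/3 = -5 + (⅓)*0 = -5 + 0 = -5)
O(-2, -5)*(-32 + B(-1)) = -6*(-32 - 5) = -6*(-37) = 222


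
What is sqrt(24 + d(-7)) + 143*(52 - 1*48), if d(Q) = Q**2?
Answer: 572 + sqrt(73) ≈ 580.54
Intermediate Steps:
sqrt(24 + d(-7)) + 143*(52 - 1*48) = sqrt(24 + (-7)**2) + 143*(52 - 1*48) = sqrt(24 + 49) + 143*(52 - 48) = sqrt(73) + 143*4 = sqrt(73) + 572 = 572 + sqrt(73)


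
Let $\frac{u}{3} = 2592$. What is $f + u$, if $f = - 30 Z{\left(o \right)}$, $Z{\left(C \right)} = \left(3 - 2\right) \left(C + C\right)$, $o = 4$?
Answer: $7536$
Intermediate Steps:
$u = 7776$ ($u = 3 \cdot 2592 = 7776$)
$Z{\left(C \right)} = 2 C$ ($Z{\left(C \right)} = 1 \cdot 2 C = 2 C$)
$f = -240$ ($f = - 30 \cdot 2 \cdot 4 = \left(-30\right) 8 = -240$)
$f + u = -240 + 7776 = 7536$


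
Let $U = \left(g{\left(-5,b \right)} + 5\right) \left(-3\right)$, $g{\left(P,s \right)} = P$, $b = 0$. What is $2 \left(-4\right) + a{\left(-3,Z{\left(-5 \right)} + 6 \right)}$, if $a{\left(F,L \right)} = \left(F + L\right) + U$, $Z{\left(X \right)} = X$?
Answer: $-10$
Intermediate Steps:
$U = 0$ ($U = \left(-5 + 5\right) \left(-3\right) = 0 \left(-3\right) = 0$)
$a{\left(F,L \right)} = F + L$ ($a{\left(F,L \right)} = \left(F + L\right) + 0 = F + L$)
$2 \left(-4\right) + a{\left(-3,Z{\left(-5 \right)} + 6 \right)} = 2 \left(-4\right) + \left(-3 + \left(-5 + 6\right)\right) = -8 + \left(-3 + 1\right) = -8 - 2 = -10$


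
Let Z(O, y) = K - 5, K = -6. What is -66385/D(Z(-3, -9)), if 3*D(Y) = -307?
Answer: 199155/307 ≈ 648.71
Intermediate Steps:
Z(O, y) = -11 (Z(O, y) = -6 - 5 = -11)
D(Y) = -307/3 (D(Y) = (⅓)*(-307) = -307/3)
-66385/D(Z(-3, -9)) = -66385/(-307/3) = -66385*(-3/307) = 199155/307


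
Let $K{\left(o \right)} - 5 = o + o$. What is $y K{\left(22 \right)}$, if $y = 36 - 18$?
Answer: $882$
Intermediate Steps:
$K{\left(o \right)} = 5 + 2 o$ ($K{\left(o \right)} = 5 + \left(o + o\right) = 5 + 2 o$)
$y = 18$ ($y = 36 - 18 = 18$)
$y K{\left(22 \right)} = 18 \left(5 + 2 \cdot 22\right) = 18 \left(5 + 44\right) = 18 \cdot 49 = 882$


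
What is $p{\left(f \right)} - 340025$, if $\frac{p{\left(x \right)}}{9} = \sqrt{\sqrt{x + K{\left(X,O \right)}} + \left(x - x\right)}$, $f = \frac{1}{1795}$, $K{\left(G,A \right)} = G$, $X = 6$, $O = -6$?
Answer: $-340025 + \frac{9 \cdot 1795^{\frac{3}{4}} \sqrt[4]{10771}}{1795} \approx -3.4001 \cdot 10^{5}$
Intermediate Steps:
$f = \frac{1}{1795} \approx 0.0005571$
$p{\left(x \right)} = 9 \sqrt[4]{6 + x}$ ($p{\left(x \right)} = 9 \sqrt{\sqrt{x + 6} + \left(x - x\right)} = 9 \sqrt{\sqrt{6 + x} + 0} = 9 \sqrt{\sqrt{6 + x}} = 9 \sqrt[4]{6 + x}$)
$p{\left(f \right)} - 340025 = 9 \sqrt[4]{6 + \frac{1}{1795}} - 340025 = 9 \sqrt[4]{\frac{10771}{1795}} - 340025 = 9 \frac{1795^{\frac{3}{4}} \sqrt[4]{10771}}{1795} - 340025 = \frac{9 \cdot 1795^{\frac{3}{4}} \sqrt[4]{10771}}{1795} - 340025 = -340025 + \frac{9 \cdot 1795^{\frac{3}{4}} \sqrt[4]{10771}}{1795}$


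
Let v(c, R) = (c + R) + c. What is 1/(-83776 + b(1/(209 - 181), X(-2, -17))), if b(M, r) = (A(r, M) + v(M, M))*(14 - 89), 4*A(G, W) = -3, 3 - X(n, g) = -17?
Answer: -14/1172189 ≈ -1.1943e-5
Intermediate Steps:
X(n, g) = 20 (X(n, g) = 3 - 1*(-17) = 3 + 17 = 20)
A(G, W) = -3/4 (A(G, W) = (1/4)*(-3) = -3/4)
v(c, R) = R + 2*c (v(c, R) = (R + c) + c = R + 2*c)
b(M, r) = 225/4 - 225*M (b(M, r) = (-3/4 + (M + 2*M))*(14 - 89) = (-3/4 + 3*M)*(-75) = 225/4 - 225*M)
1/(-83776 + b(1/(209 - 181), X(-2, -17))) = 1/(-83776 + (225/4 - 225/(209 - 181))) = 1/(-83776 + (225/4 - 225/28)) = 1/(-83776 + 675/14) = 1/(-1172189/14) = -14/1172189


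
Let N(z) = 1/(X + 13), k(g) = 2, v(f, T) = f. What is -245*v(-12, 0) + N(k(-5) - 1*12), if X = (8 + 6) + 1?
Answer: 82321/28 ≈ 2940.0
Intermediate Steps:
X = 15 (X = 14 + 1 = 15)
N(z) = 1/28 (N(z) = 1/(15 + 13) = 1/28)
-245*v(-12, 0) + N(k(-5) - 1*12) = -245*(-12) + 1/28 = 2940 + 1/28 = 82321/28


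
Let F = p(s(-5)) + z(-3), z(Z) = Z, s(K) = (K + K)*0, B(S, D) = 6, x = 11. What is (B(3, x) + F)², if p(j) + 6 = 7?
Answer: 16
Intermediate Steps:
s(K) = 0 (s(K) = (2*K)*0 = 0)
p(j) = 1 (p(j) = -6 + 7 = 1)
F = -2 (F = 1 - 3 = -2)
(B(3, x) + F)² = (6 - 2)² = 4² = 16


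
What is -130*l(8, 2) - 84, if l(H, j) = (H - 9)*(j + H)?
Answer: 1216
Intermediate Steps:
l(H, j) = (-9 + H)*(H + j)
-130*l(8, 2) - 84 = -130*(8² - 9*8 - 9*2 + 8*2) - 84 = -130*(64 - 72 - 18 + 16) - 84 = -130*(-10) - 84 = 1300 - 84 = 1216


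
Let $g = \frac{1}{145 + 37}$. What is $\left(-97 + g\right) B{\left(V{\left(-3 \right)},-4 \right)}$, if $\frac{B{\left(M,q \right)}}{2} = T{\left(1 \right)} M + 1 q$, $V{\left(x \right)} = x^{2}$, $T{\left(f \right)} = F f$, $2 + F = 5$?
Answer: $- \frac{406019}{91} \approx -4461.8$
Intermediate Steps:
$F = 3$ ($F = -2 + 5 = 3$)
$g = \frac{1}{182} \approx 0.0054945$
$T{\left(f \right)} = 3 f$
$B{\left(M,q \right)} = 2 q + 6 M$ ($B{\left(M,q \right)} = 2 \left(3 \cdot 1 M + 1 q\right) = 2 \left(3 M + q\right) = 2 \left(q + 3 M\right) = 2 q + 6 M$)
$\left(-97 + g\right) B{\left(V{\left(-3 \right)},-4 \right)} = \left(-97 + \frac{1}{182}\right) \left(2 \left(-4\right) + 6 \left(-3\right)^{2}\right) = - \frac{17653 \left(-8 + 6 \cdot 9\right)}{182} = - \frac{17653 \left(-8 + 54\right)}{182} = \left(- \frac{17653}{182}\right) 46 = - \frac{406019}{91}$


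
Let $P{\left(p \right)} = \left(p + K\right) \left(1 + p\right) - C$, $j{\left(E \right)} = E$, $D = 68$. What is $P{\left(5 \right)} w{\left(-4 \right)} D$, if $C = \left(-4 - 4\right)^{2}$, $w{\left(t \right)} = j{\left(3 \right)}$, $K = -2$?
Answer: $-9384$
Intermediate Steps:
$w{\left(t \right)} = 3$
$C = 64$ ($C = \left(-8\right)^{2} = 64$)
$P{\left(p \right)} = -64 + \left(1 + p\right) \left(-2 + p\right)$ ($P{\left(p \right)} = \left(p - 2\right) \left(1 + p\right) - 64 = \left(-2 + p\right) \left(1 + p\right) - 64 = \left(1 + p\right) \left(-2 + p\right) - 64 = -64 + \left(1 + p\right) \left(-2 + p\right)$)
$P{\left(5 \right)} w{\left(-4 \right)} D = \left(-66 + 5^{2} - 5\right) 3 \cdot 68 = \left(-66 + 25 - 5\right) 3 \cdot 68 = \left(-46\right) 3 \cdot 68 = \left(-138\right) 68 = -9384$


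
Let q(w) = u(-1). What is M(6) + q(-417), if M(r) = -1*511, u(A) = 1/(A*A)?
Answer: -510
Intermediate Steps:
u(A) = A⁻²
q(w) = 1 (q(w) = (-1)⁻² = 1)
M(r) = -511
M(6) + q(-417) = -511 + 1 = -510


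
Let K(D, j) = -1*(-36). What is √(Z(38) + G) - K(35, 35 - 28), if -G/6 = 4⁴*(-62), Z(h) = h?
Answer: -36 + √95270 ≈ 272.66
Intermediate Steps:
K(D, j) = 36
G = 95232 (G = -6*4⁴*(-62) = -1536*(-62) = -6*(-15872) = 95232)
√(Z(38) + G) - K(35, 35 - 28) = √(38 + 95232) - 1*36 = √95270 - 36 = -36 + √95270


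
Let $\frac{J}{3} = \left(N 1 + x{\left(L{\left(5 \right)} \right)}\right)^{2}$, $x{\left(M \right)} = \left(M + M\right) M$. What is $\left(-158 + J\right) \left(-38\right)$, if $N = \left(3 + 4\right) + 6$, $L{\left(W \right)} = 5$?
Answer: $-446462$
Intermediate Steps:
$N = 13$ ($N = 7 + 6 = 13$)
$x{\left(M \right)} = 2 M^{2}$ ($x{\left(M \right)} = 2 M M = 2 M^{2}$)
$J = 11907$ ($J = 3 \left(13 \cdot 1 + 2 \cdot 5^{2}\right)^{2} = 3 \left(13 + 2 \cdot 25\right)^{2} = 3 \left(13 + 50\right)^{2} = 3 \cdot 63^{2} = 3 \cdot 3969 = 11907$)
$\left(-158 + J\right) \left(-38\right) = \left(-158 + 11907\right) \left(-38\right) = 11749 \left(-38\right) = -446462$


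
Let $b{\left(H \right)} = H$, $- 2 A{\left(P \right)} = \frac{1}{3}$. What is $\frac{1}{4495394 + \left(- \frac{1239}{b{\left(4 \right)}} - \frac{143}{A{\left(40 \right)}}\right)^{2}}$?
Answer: $\frac{16}{76735553} \approx 2.0851 \cdot 10^{-7}$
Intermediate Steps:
$A{\left(P \right)} = - \frac{1}{6}$ ($A{\left(P \right)} = - \frac{1}{2 \cdot 3} = \left(- \frac{1}{2}\right) \frac{1}{3} = - \frac{1}{6}$)
$\frac{1}{4495394 + \left(- \frac{1239}{b{\left(4 \right)}} - \frac{143}{A{\left(40 \right)}}\right)^{2}} = \frac{1}{4495394 + \left(- \frac{1239}{4} - \frac{143}{- \frac{1}{6}}\right)^{2}} = \frac{1}{4495394 + \left(\left(-1239\right) \frac{1}{4} - -858\right)^{2}} = \frac{1}{4495394 + \left(- \frac{1239}{4} + 858\right)^{2}} = \frac{1}{4495394 + \left(\frac{2193}{4}\right)^{2}} = \frac{1}{4495394 + \frac{4809249}{16}} = \frac{1}{\frac{76735553}{16}} = \frac{16}{76735553}$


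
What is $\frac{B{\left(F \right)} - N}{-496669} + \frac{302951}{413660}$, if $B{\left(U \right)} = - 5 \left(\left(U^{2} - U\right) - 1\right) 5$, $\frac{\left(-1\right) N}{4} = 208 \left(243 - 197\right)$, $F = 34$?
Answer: $\frac{146227596199}{205452098540} \approx 0.71174$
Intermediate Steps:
$N = -38272$ ($N = - 4 \cdot 208 \left(243 - 197\right) = - 4 \cdot 208 \cdot 46 = \left(-4\right) 9568 = -38272$)
$B{\left(U \right)} = 25 - 25 U^{2} + 25 U$ ($B{\left(U \right)} = - 5 \left(-1 + U^{2} - U\right) 5 = \left(5 - 5 U^{2} + 5 U\right) 5 = 25 - 25 U^{2} + 25 U$)
$\frac{B{\left(F \right)} - N}{-496669} + \frac{302951}{413660} = \frac{\left(25 - 25 \cdot 34^{2} + 25 \cdot 34\right) - -38272}{-496669} + \frac{302951}{413660} = \left(\left(25 - 28900 + 850\right) + 38272\right) \left(- \frac{1}{496669}\right) + 302951 \cdot \frac{1}{413660} = \left(\left(25 - 28900 + 850\right) + 38272\right) \left(- \frac{1}{496669}\right) + \frac{302951}{413660} = \left(-28025 + 38272\right) \left(- \frac{1}{496669}\right) + \frac{302951}{413660} = 10247 \left(- \frac{1}{496669}\right) + \frac{302951}{413660} = - \frac{10247}{496669} + \frac{302951}{413660} = \frac{146227596199}{205452098540}$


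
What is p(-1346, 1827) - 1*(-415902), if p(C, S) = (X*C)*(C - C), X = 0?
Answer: 415902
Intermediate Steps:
p(C, S) = 0 (p(C, S) = (0*C)*(C - C) = 0*0 = 0)
p(-1346, 1827) - 1*(-415902) = 0 - 1*(-415902) = 0 + 415902 = 415902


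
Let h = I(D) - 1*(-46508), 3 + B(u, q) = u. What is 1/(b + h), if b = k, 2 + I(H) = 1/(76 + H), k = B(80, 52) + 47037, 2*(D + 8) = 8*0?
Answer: 68/6366161 ≈ 1.0681e-5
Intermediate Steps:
D = -8 (D = -8 + (8*0)/2 = -8 + (½)*0 = -8 + 0 = -8)
B(u, q) = -3 + u
k = 47114 (k = (-3 + 80) + 47037 = 77 + 47037 = 47114)
I(H) = -2 + 1/(76 + H)
h = 3162409/68 (h = (-151 - 2*(-8))/(76 - 8) - 1*(-46508) = (-151 + 16)/68 + 46508 = (1/68)*(-135) + 46508 = -135/68 + 46508 = 3162409/68 ≈ 46506.)
b = 47114
1/(b + h) = 1/(47114 + 3162409/68) = 1/(6366161/68) = 68/6366161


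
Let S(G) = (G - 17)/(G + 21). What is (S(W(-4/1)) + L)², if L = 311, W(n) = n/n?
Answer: 11648569/121 ≈ 96269.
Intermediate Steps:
W(n) = 1
S(G) = (-17 + G)/(21 + G)
(S(W(-4/1)) + L)² = ((-17 + 1)/(21 + 1) + 311)² = (-16/22 + 311)² = ((1/22)*(-16) + 311)² = (-8/11 + 311)² = (3413/11)² = 11648569/121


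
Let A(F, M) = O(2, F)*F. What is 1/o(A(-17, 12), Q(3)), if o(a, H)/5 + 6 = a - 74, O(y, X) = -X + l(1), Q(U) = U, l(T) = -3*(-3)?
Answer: -1/2610 ≈ -0.00038314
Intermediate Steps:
l(T) = 9
O(y, X) = 9 - X (O(y, X) = -X + 9 = 9 - X)
A(F, M) = F*(9 - F) (A(F, M) = (9 - F)*F = F*(9 - F))
o(a, H) = -400 + 5*a (o(a, H) = -30 + 5*(a - 74) = -30 + 5*(-74 + a) = -30 + (-370 + 5*a) = -400 + 5*a)
1/o(A(-17, 12), Q(3)) = 1/(-400 + 5*(-17*(9 - 1*(-17)))) = 1/(-400 + 5*(-17*(9 + 17))) = 1/(-400 + 5*(-17*26)) = 1/(-400 + 5*(-442)) = 1/(-400 - 2210) = 1/(-2610) = -1/2610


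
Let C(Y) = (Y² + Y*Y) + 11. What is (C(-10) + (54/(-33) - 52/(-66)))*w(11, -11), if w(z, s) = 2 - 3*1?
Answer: -6935/33 ≈ -210.15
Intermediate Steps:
w(z, s) = -1 (w(z, s) = 2 - 3 = -1)
C(Y) = 11 + 2*Y² (C(Y) = (Y² + Y²) + 11 = 2*Y² + 11 = 11 + 2*Y²)
(C(-10) + (54/(-33) - 52/(-66)))*w(11, -11) = ((11 + 2*(-10)²) + (54/(-33) - 52/(-66)))*(-1) = ((11 + 2*100) + (54*(-1/33) - 52*(-1/66)))*(-1) = ((11 + 200) + (-18/11 + 26/33))*(-1) = (211 - 28/33)*(-1) = (6935/33)*(-1) = -6935/33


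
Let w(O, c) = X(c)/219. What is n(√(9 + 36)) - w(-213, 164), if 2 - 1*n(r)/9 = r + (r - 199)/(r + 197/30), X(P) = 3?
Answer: -797079347/123443 + 4949613*√5/1691 ≈ 87.981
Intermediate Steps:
w(O, c) = 1/73 (w(O, c) = 3/219 = 3*(1/219) = 1/73)
n(r) = 18 - 9*r - 9*(-199 + r)/(197/30 + r) (n(r) = 18 - 9*(r + (r - 199)/(r + 197/30)) = 18 - 9*(r + (-199 + r)/(r + 197*(1/30))) = 18 - 9*(r + (-199 + r)/(r + 197/30)) = 18 - 9*(r + (-199 + r)/(197/30 + r)) = 18 + (-9*r - 9*(-199 + r)/(197/30 + r)) = 18 - 9*r - 9*(-199 + r)/(197/30 + r))
n(√(9 + 36)) - w(-213, 164) = 9*(6364 - 167*√(9 + 36) - 30*(√(9 + 36))²)/(197 + 30*√(9 + 36)) - 1*1/73 = 9*(6364 - 501*√5 - 30*(√45)²)/(197 + 30*√45) - 1/73 = 9*(6364 - 501*√5 - 30*(3*√5)²)/(197 + 30*(3*√5)) - 1/73 = 9*(6364 - 501*√5 - 30*45)/(197 + 90*√5) - 1/73 = 9*(6364 - 501*√5 - 1350)/(197 + 90*√5) - 1/73 = 9*(5014 - 501*√5)/(197 + 90*√5) - 1/73 = -1/73 + 9*(5014 - 501*√5)/(197 + 90*√5)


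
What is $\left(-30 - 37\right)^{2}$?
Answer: $4489$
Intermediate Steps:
$\left(-30 - 37\right)^{2} = \left(-67\right)^{2} = 4489$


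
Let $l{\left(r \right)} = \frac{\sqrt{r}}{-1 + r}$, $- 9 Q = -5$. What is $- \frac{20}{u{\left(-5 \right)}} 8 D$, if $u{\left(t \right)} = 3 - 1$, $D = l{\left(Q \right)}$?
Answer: $60 \sqrt{5} \approx 134.16$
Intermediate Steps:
$Q = \frac{5}{9}$ ($Q = \left(- \frac{1}{9}\right) \left(-5\right) = \frac{5}{9} \approx 0.55556$)
$l{\left(r \right)} = \frac{\sqrt{r}}{-1 + r}$
$D = - \frac{3 \sqrt{5}}{4}$ ($D = \frac{\sqrt{\frac{5}{9}}}{-1 + \frac{5}{9}} = \frac{\frac{1}{3} \sqrt{5}}{- \frac{4}{9}} = \frac{\sqrt{5}}{3} \left(- \frac{9}{4}\right) = - \frac{3 \sqrt{5}}{4} \approx -1.6771$)
$u{\left(t \right)} = 2$
$- \frac{20}{u{\left(-5 \right)}} 8 D = - \frac{20}{2} \cdot 8 \left(- \frac{3 \sqrt{5}}{4}\right) = \left(-20\right) \frac{1}{2} \cdot 8 \left(- \frac{3 \sqrt{5}}{4}\right) = \left(-10\right) 8 \left(- \frac{3 \sqrt{5}}{4}\right) = - 80 \left(- \frac{3 \sqrt{5}}{4}\right) = 60 \sqrt{5}$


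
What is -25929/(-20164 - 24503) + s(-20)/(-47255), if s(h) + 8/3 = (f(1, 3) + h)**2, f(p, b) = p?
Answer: 80617948/140715939 ≈ 0.57291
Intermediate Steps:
s(h) = -8/3 + (1 + h)**2
-25929/(-20164 - 24503) + s(-20)/(-47255) = -25929/(-20164 - 24503) + (-8/3 + (1 - 20)**2)/(-47255) = -25929/(-44667) + (-8/3 + (-19)**2)*(-1/47255) = -25929*(-1/44667) + (-8/3 + 361)*(-1/47255) = 2881/4963 + (1075/3)*(-1/47255) = 2881/4963 - 215/28353 = 80617948/140715939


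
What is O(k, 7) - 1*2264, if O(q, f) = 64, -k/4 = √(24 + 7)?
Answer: -2200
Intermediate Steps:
k = -4*√31 (k = -4*√(24 + 7) = -4*√31 ≈ -22.271)
O(k, 7) - 1*2264 = 64 - 1*2264 = 64 - 2264 = -2200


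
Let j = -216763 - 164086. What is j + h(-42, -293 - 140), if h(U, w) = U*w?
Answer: -362663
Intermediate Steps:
j = -380849
j + h(-42, -293 - 140) = -380849 - 42*(-293 - 140) = -380849 - 42*(-433) = -380849 + 18186 = -362663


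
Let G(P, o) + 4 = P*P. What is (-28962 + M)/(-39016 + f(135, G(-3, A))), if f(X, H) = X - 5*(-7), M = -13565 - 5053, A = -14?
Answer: 23790/19423 ≈ 1.2248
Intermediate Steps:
G(P, o) = -4 + P² (G(P, o) = -4 + P*P = -4 + P²)
M = -18618
f(X, H) = 35 + X (f(X, H) = X + 35 = 35 + X)
(-28962 + M)/(-39016 + f(135, G(-3, A))) = (-28962 - 18618)/(-39016 + (35 + 135)) = -47580/(-39016 + 170) = -47580/(-38846) = -47580*(-1/38846) = 23790/19423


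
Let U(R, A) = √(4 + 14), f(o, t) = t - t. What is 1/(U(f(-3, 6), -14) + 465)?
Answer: 155/72069 - √2/72069 ≈ 0.0021311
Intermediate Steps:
f(o, t) = 0
U(R, A) = 3*√2 (U(R, A) = √18 = 3*√2)
1/(U(f(-3, 6), -14) + 465) = 1/(3*√2 + 465) = 1/(465 + 3*√2)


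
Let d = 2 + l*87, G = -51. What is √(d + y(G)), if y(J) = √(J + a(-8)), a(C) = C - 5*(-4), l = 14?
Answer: √(1220 + I*√39) ≈ 34.929 + 0.0894*I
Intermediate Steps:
a(C) = 20 + C (a(C) = C + 20 = 20 + C)
d = 1220 (d = 2 + 14*87 = 2 + 1218 = 1220)
y(J) = √(12 + J) (y(J) = √(J + (20 - 8)) = √(J + 12) = √(12 + J))
√(d + y(G)) = √(1220 + √(12 - 51)) = √(1220 + √(-39)) = √(1220 + I*√39)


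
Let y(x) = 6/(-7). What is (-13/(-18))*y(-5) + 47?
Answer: 974/21 ≈ 46.381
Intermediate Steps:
y(x) = -6/7 (y(x) = 6*(-⅐) = -6/7)
(-13/(-18))*y(-5) + 47 = -13/(-18)*(-6/7) + 47 = -13*(-1/18)*(-6/7) + 47 = (13/18)*(-6/7) + 47 = -13/21 + 47 = 974/21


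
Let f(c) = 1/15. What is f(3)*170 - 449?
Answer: -1313/3 ≈ -437.67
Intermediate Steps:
f(c) = 1/15
f(3)*170 - 449 = (1/15)*170 - 449 = 34/3 - 449 = -1313/3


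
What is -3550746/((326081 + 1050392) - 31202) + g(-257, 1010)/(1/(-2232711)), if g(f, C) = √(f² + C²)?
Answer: -3550746/1345271 - 2232711*√1086149 ≈ -2.3269e+9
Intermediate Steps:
g(f, C) = √(C² + f²)
-3550746/((326081 + 1050392) - 31202) + g(-257, 1010)/(1/(-2232711)) = -3550746/((326081 + 1050392) - 31202) + √(1010² + (-257)²)/(1/(-2232711)) = -3550746/(1376473 - 31202) + √(1020100 + 66049)/(-1/2232711) = -3550746/1345271 + √1086149*(-2232711) = -3550746*1/1345271 - 2232711*√1086149 = -3550746/1345271 - 2232711*√1086149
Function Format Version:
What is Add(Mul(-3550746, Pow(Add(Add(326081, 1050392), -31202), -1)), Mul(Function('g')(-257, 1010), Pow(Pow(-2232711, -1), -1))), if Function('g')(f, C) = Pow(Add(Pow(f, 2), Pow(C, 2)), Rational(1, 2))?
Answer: Add(Rational(-3550746, 1345271), Mul(-2232711, Pow(1086149, Rational(1, 2)))) ≈ -2.3269e+9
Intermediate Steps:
Function('g')(f, C) = Pow(Add(Pow(C, 2), Pow(f, 2)), Rational(1, 2))
Add(Mul(-3550746, Pow(Add(Add(326081, 1050392), -31202), -1)), Mul(Function('g')(-257, 1010), Pow(Pow(-2232711, -1), -1))) = Add(Mul(-3550746, Pow(Add(Add(326081, 1050392), -31202), -1)), Mul(Pow(Add(Pow(1010, 2), Pow(-257, 2)), Rational(1, 2)), Pow(Pow(-2232711, -1), -1))) = Add(Mul(-3550746, Pow(Add(1376473, -31202), -1)), Mul(Pow(Add(1020100, 66049), Rational(1, 2)), Pow(Rational(-1, 2232711), -1))) = Add(Mul(-3550746, Pow(1345271, -1)), Mul(Pow(1086149, Rational(1, 2)), -2232711)) = Add(Mul(-3550746, Rational(1, 1345271)), Mul(-2232711, Pow(1086149, Rational(1, 2)))) = Add(Rational(-3550746, 1345271), Mul(-2232711, Pow(1086149, Rational(1, 2))))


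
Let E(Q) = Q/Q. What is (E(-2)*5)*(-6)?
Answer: -30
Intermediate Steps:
E(Q) = 1
(E(-2)*5)*(-6) = (1*5)*(-6) = 5*(-6) = -30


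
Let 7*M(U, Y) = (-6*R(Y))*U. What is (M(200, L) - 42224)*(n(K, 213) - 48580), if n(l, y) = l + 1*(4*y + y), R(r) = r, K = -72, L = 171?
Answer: 23830046816/7 ≈ 3.4043e+9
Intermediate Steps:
M(U, Y) = -6*U*Y/7 (M(U, Y) = ((-6*Y)*U)/7 = (-6*U*Y)/7 = -6*U*Y/7)
n(l, y) = l + 5*y (n(l, y) = l + 1*(5*y) = l + 5*y)
(M(200, L) - 42224)*(n(K, 213) - 48580) = (-6/7*200*171 - 42224)*((-72 + 5*213) - 48580) = (-205200/7 - 42224)*((-72 + 1065) - 48580) = -500768*(993 - 48580)/7 = -500768/7*(-47587) = 23830046816/7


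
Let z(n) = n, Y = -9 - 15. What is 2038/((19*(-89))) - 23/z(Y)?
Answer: -10019/40584 ≈ -0.24687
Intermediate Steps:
Y = -24
2038/((19*(-89))) - 23/z(Y) = 2038/((19*(-89))) - 23/(-24) = 2038/(-1691) - 23*(-1/24) = 2038*(-1/1691) + 23/24 = -2038/1691 + 23/24 = -10019/40584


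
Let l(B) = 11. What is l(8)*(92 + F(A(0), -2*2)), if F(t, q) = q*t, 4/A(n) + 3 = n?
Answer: 3212/3 ≈ 1070.7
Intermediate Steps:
A(n) = 4/(-3 + n)
l(8)*(92 + F(A(0), -2*2)) = 11*(92 + (-2*2)*(4/(-3 + 0))) = 11*(92 - 16/(-3)) = 11*(92 - 16*(-1)/3) = 11*(92 - 4*(-4/3)) = 11*(92 + 16/3) = 11*(292/3) = 3212/3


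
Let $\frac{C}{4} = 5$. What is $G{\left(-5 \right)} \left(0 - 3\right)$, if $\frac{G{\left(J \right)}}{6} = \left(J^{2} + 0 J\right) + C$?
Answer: $-810$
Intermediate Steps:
$C = 20$ ($C = 4 \cdot 5 = 20$)
$G{\left(J \right)} = 120 + 6 J^{2}$ ($G{\left(J \right)} = 6 \left(\left(J^{2} + 0 J\right) + 20\right) = 6 \left(\left(J^{2} + 0\right) + 20\right) = 6 \left(J^{2} + 20\right) = 6 \left(20 + J^{2}\right) = 120 + 6 J^{2}$)
$G{\left(-5 \right)} \left(0 - 3\right) = \left(120 + 6 \left(-5\right)^{2}\right) \left(0 - 3\right) = \left(120 + 6 \cdot 25\right) \left(0 - 3\right) = \left(120 + 150\right) \left(-3\right) = 270 \left(-3\right) = -810$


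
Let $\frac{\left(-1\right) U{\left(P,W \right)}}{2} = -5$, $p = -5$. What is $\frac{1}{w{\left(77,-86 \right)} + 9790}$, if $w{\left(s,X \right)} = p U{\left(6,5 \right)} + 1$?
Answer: $\frac{1}{9741} \approx 0.00010266$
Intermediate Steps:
$U{\left(P,W \right)} = 10$ ($U{\left(P,W \right)} = \left(-2\right) \left(-5\right) = 10$)
$w{\left(s,X \right)} = -49$ ($w{\left(s,X \right)} = \left(-5\right) 10 + 1 = -50 + 1 = -49$)
$\frac{1}{w{\left(77,-86 \right)} + 9790} = \frac{1}{-49 + 9790} = \frac{1}{9741}$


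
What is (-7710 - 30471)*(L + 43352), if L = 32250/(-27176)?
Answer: -523036059117/316 ≈ -1.6552e+9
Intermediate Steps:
L = -375/316 (L = 32250*(-1/27176) = -375/316 ≈ -1.1867)
(-7710 - 30471)*(L + 43352) = (-7710 - 30471)*(-375/316 + 43352) = -38181*13698857/316 = -523036059117/316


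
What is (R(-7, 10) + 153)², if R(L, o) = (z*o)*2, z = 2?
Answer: 37249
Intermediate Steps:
R(L, o) = 4*o (R(L, o) = (2*o)*2 = 4*o)
(R(-7, 10) + 153)² = (4*10 + 153)² = (40 + 153)² = 193² = 37249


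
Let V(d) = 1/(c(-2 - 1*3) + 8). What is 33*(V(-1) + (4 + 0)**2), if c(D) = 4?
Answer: 2123/4 ≈ 530.75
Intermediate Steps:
V(d) = 1/12 (V(d) = 1/(4 + 8) = 1/12)
33*(V(-1) + (4 + 0)**2) = 33*(1/12 + (4 + 0)**2) = 33*(1/12 + 4**2) = 33*(1/12 + 16) = 33*(193/12) = 2123/4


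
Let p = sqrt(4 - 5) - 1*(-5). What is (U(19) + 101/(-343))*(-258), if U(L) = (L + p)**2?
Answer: -50857992/343 - 12384*I ≈ -1.4827e+5 - 12384.0*I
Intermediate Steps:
p = 5 + I (p = sqrt(-1) + 5 = I + 5 = 5 + I ≈ 5.0 + 1.0*I)
U(L) = (5 + I + L)**2 (U(L) = (L + (5 + I))**2 = (5 + I + L)**2)
(U(19) + 101/(-343))*(-258) = ((5 + I + 19)**2 + 101/(-343))*(-258) = ((24 + I)**2 + 101*(-1/343))*(-258) = ((24 + I)**2 - 101/343)*(-258) = (-101/343 + (24 + I)**2)*(-258) = 26058/343 - 258*(24 + I)**2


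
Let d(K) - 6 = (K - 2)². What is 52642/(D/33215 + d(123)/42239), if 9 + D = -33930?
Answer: -36927530861585/473524658 ≈ -77984.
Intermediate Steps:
D = -33939 (D = -9 - 33930 = -33939)
d(K) = 6 + (-2 + K)² (d(K) = 6 + (K - 2)² = 6 + (-2 + K)²)
52642/(D/33215 + d(123)/42239) = 52642/(-33939/33215 + (6 + (-2 + 123)²)/42239) = 52642/(-33939*1/33215 + (6 + 121²)*(1/42239)) = 52642/(-33939/33215 + (6 + 14641)*(1/42239)) = 52642/(-33939/33215 + 14647*(1/42239)) = 52642/(-33939/33215 + 14647/42239) = 52642/(-947049316/1402968385) = 52642*(-1402968385/947049316) = -36927530861585/473524658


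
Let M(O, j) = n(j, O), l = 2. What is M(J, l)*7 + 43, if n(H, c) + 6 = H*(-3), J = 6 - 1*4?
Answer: -41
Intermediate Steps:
J = 2 (J = 6 - 4 = 2)
n(H, c) = -6 - 3*H (n(H, c) = -6 + H*(-3) = -6 - 3*H)
M(O, j) = -6 - 3*j
M(J, l)*7 + 43 = (-6 - 3*2)*7 + 43 = (-6 - 6)*7 + 43 = -12*7 + 43 = -84 + 43 = -41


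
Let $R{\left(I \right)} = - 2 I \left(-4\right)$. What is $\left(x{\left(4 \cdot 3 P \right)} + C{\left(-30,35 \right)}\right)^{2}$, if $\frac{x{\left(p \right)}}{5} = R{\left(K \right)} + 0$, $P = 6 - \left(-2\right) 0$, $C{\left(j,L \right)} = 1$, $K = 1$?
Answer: $1681$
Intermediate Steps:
$R{\left(I \right)} = 8 I$
$P = 6$ ($P = 6 - 0 = 6 + 0 = 6$)
$x{\left(p \right)} = 40$ ($x{\left(p \right)} = 5 \left(8 \cdot 1 + 0\right) = 5 \left(8 + 0\right) = 5 \cdot 8 = 40$)
$\left(x{\left(4 \cdot 3 P \right)} + C{\left(-30,35 \right)}\right)^{2} = \left(40 + 1\right)^{2} = 41^{2} = 1681$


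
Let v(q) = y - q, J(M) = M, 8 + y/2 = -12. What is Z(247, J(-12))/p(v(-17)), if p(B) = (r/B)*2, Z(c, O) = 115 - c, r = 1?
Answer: 1518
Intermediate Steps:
y = -40 (y = -16 + 2*(-12) = -16 - 24 = -40)
v(q) = -40 - q
p(B) = 2/B (p(B) = (1/B)*2 = 2/B)
Z(247, J(-12))/p(v(-17)) = (115 - 1*247)/((2/(-40 - 1*(-17)))) = (115 - 247)/((2/(-40 + 17))) = -132/(2/(-23)) = -132/(2*(-1/23)) = -132/(-2/23) = -132*(-23/2) = 1518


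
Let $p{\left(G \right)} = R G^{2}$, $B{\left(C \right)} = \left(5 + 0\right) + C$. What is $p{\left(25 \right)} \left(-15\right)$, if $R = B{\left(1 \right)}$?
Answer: $-56250$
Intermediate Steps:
$B{\left(C \right)} = 5 + C$
$R = 6$ ($R = 5 + 1 = 6$)
$p{\left(G \right)} = 6 G^{2}$
$p{\left(25 \right)} \left(-15\right) = 6 \cdot 25^{2} \left(-15\right) = 6 \cdot 625 \left(-15\right) = 3750 \left(-15\right) = -56250$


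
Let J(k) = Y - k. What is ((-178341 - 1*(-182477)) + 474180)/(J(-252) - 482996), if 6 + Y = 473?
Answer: -478316/482277 ≈ -0.99179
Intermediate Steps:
Y = 467 (Y = -6 + 473 = 467)
J(k) = 467 - k
((-178341 - 1*(-182477)) + 474180)/(J(-252) - 482996) = ((-178341 - 1*(-182477)) + 474180)/((467 - 1*(-252)) - 482996) = ((-178341 + 182477) + 474180)/((467 + 252) - 482996) = (4136 + 474180)/(719 - 482996) = 478316/(-482277) = 478316*(-1/482277) = -478316/482277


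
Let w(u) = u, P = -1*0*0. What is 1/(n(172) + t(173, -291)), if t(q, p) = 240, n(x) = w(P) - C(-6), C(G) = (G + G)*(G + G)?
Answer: 1/96 ≈ 0.010417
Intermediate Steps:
C(G) = 4*G² (C(G) = (2*G)*(2*G) = 4*G²)
P = 0 (P = 0*0 = 0)
n(x) = -144 (n(x) = 0 - 4*(-6)² = 0 - 4*36 = 0 - 1*144 = 0 - 144 = -144)
1/(n(172) + t(173, -291)) = 1/(-144 + 240) = 1/96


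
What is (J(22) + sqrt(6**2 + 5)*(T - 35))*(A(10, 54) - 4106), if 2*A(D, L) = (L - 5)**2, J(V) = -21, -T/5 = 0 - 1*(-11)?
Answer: 122031/2 + 261495*sqrt(41) ≈ 1.7354e+6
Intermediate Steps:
T = -55 (T = -5*(0 - 1*(-11)) = -5*(0 + 11) = -5*11 = -55)
A(D, L) = (-5 + L)**2/2 (A(D, L) = (L - 5)**2/2 = (-5 + L)**2/2)
(J(22) + sqrt(6**2 + 5)*(T - 35))*(A(10, 54) - 4106) = (-21 + sqrt(6**2 + 5)*(-55 - 35))*((-5 + 54)**2/2 - 4106) = (-21 + sqrt(36 + 5)*(-90))*((1/2)*49**2 - 4106) = (-21 + sqrt(41)*(-90))*((1/2)*2401 - 4106) = (-21 - 90*sqrt(41))*(2401/2 - 4106) = (-21 - 90*sqrt(41))*(-5811/2) = 122031/2 + 261495*sqrt(41)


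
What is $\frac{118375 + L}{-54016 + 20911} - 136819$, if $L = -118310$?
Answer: $- \frac{905878612}{6621} \approx -1.3682 \cdot 10^{5}$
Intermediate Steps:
$\frac{118375 + L}{-54016 + 20911} - 136819 = \frac{118375 - 118310}{-54016 + 20911} - 136819 = \frac{65}{-33105} - 136819 = 65 \left(- \frac{1}{33105}\right) - 136819 = - \frac{13}{6621} - 136819 = - \frac{905878612}{6621}$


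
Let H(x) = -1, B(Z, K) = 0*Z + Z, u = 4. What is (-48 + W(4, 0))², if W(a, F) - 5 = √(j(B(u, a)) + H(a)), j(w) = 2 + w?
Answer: (43 - √5)² ≈ 1661.7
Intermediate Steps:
B(Z, K) = Z (B(Z, K) = 0 + Z = Z)
W(a, F) = 5 + √5 (W(a, F) = 5 + √((2 + 4) - 1) = 5 + √(6 - 1) = 5 + √5)
(-48 + W(4, 0))² = (-48 + (5 + √5))² = (-43 + √5)²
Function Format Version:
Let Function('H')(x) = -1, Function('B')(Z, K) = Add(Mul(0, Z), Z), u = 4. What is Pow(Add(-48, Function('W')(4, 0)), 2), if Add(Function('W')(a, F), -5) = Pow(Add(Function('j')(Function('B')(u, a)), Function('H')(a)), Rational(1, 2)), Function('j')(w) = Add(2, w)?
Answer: Pow(Add(43, Mul(-1, Pow(5, Rational(1, 2)))), 2) ≈ 1661.7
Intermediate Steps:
Function('B')(Z, K) = Z (Function('B')(Z, K) = Add(0, Z) = Z)
Function('W')(a, F) = Add(5, Pow(5, Rational(1, 2))) (Function('W')(a, F) = Add(5, Pow(Add(Add(2, 4), -1), Rational(1, 2))) = Add(5, Pow(Add(6, -1), Rational(1, 2))) = Add(5, Pow(5, Rational(1, 2))))
Pow(Add(-48, Function('W')(4, 0)), 2) = Pow(Add(-48, Add(5, Pow(5, Rational(1, 2)))), 2) = Pow(Add(-43, Pow(5, Rational(1, 2))), 2)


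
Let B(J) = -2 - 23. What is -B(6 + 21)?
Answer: 25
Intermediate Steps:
B(J) = -25
-B(6 + 21) = -1*(-25) = 25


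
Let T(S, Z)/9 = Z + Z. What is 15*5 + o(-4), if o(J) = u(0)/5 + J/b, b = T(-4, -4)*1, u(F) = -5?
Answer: 1333/18 ≈ 74.056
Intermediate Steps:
T(S, Z) = 18*Z (T(S, Z) = 9*(Z + Z) = 9*(2*Z) = 18*Z)
b = -72 (b = (18*(-4))*1 = -72*1 = -72)
o(J) = -1 - J/72 (o(J) = -5/5 + J/(-72) = -5*⅕ + J*(-1/72) = -1 - J/72)
15*5 + o(-4) = 15*5 + (-1 - 1/72*(-4)) = 75 + (-1 + 1/18) = 75 - 17/18 = 1333/18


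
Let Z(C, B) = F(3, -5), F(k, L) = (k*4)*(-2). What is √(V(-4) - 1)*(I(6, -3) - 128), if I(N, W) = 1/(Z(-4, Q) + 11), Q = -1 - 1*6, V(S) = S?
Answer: -1665*I*√5/13 ≈ -286.39*I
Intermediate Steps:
F(k, L) = -8*k (F(k, L) = (4*k)*(-2) = -8*k)
Q = -7 (Q = -1 - 6 = -7)
Z(C, B) = -24 (Z(C, B) = -8*3 = -24)
I(N, W) = -1/13 (I(N, W) = 1/(-24 + 11) = 1/(-13) = -1/13)
√(V(-4) - 1)*(I(6, -3) - 128) = √(-4 - 1)*(-1/13 - 128) = √(-5)*(-1665/13) = (I*√5)*(-1665/13) = -1665*I*√5/13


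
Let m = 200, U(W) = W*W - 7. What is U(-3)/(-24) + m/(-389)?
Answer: -2789/4668 ≈ -0.59747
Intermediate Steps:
U(W) = -7 + W**2 (U(W) = W**2 - 7 = -7 + W**2)
U(-3)/(-24) + m/(-389) = (-7 + (-3)**2)/(-24) + 200/(-389) = (-7 + 9)*(-1/24) + 200*(-1/389) = 2*(-1/24) - 200/389 = -1/12 - 200/389 = -2789/4668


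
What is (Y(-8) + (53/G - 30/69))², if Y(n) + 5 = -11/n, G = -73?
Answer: 4132304089/180418624 ≈ 22.904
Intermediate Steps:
Y(n) = -5 - 11/n
(Y(-8) + (53/G - 30/69))² = ((-5 - 11/(-8)) + (53/(-73) - 30/69))² = ((-5 - 11*(-⅛)) + (53*(-1/73) - 30*1/69))² = ((-5 + 11/8) + (-53/73 - 10/23))² = (-29/8 - 1949/1679)² = (-64283/13432)² = 4132304089/180418624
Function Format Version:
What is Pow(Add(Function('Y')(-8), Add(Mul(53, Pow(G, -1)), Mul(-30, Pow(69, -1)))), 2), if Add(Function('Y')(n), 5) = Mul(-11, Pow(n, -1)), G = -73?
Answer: Rational(4132304089, 180418624) ≈ 22.904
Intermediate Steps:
Function('Y')(n) = Add(-5, Mul(-11, Pow(n, -1)))
Pow(Add(Function('Y')(-8), Add(Mul(53, Pow(G, -1)), Mul(-30, Pow(69, -1)))), 2) = Pow(Add(Add(-5, Mul(-11, Pow(-8, -1))), Add(Mul(53, Pow(-73, -1)), Mul(-30, Pow(69, -1)))), 2) = Pow(Add(Add(-5, Mul(-11, Rational(-1, 8))), Add(Mul(53, Rational(-1, 73)), Mul(-30, Rational(1, 69)))), 2) = Pow(Add(Add(-5, Rational(11, 8)), Add(Rational(-53, 73), Rational(-10, 23))), 2) = Pow(Add(Rational(-29, 8), Rational(-1949, 1679)), 2) = Pow(Rational(-64283, 13432), 2) = Rational(4132304089, 180418624)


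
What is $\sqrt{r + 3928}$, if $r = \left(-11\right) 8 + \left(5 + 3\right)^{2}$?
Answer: $8 \sqrt{61} \approx 62.482$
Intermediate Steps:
$r = -24$ ($r = -88 + 8^{2} = -88 + 64 = -24$)
$\sqrt{r + 3928} = \sqrt{-24 + 3928} = \sqrt{3904} = 8 \sqrt{61}$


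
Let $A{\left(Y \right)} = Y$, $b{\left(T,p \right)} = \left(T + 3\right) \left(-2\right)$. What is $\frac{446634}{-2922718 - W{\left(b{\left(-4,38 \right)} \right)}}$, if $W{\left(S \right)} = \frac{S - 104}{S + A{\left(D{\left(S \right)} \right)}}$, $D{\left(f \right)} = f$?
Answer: $- \frac{893268}{5845385} \approx -0.15282$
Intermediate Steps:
$b{\left(T,p \right)} = -6 - 2 T$ ($b{\left(T,p \right)} = \left(3 + T\right) \left(-2\right) = -6 - 2 T$)
$W{\left(S \right)} = \frac{-104 + S}{2 S}$ ($W{\left(S \right)} = \frac{S - 104}{S + S} = \frac{-104 + S}{2 S}$)
$\frac{446634}{-2922718 - W{\left(b{\left(-4,38 \right)} \right)}} = \frac{446634}{-2922718 - \frac{-104 - -2}{2 \left(-6 - -8\right)}} = \frac{446634}{-2922718 - \frac{-104 + \left(-6 + 8\right)}{2 \left(-6 + 8\right)}} = \frac{446634}{-2922718 - \frac{-104 + 2}{2 \cdot 2}} = \frac{446634}{-2922718 - \frac{1}{2} \cdot \frac{1}{2} \left(-102\right)} = \frac{446634}{-2922718 - - \frac{51}{2}} = \frac{446634}{-2922718 + \frac{51}{2}} = \frac{446634}{- \frac{5845385}{2}} = 446634 \left(- \frac{2}{5845385}\right) = - \frac{893268}{5845385}$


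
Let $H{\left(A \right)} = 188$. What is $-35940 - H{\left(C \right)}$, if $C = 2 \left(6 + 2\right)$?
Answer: $-36128$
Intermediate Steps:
$C = 16$ ($C = 2 \cdot 8 = 16$)
$-35940 - H{\left(C \right)} = -35940 - 188 = -36128$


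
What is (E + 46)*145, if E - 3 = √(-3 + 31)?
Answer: 7105 + 290*√7 ≈ 7872.3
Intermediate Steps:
E = 3 + 2*√7 (E = 3 + √(-3 + 31) = 3 + √28 = 3 + 2*√7 ≈ 8.2915)
(E + 46)*145 = ((3 + 2*√7) + 46)*145 = (49 + 2*√7)*145 = 7105 + 290*√7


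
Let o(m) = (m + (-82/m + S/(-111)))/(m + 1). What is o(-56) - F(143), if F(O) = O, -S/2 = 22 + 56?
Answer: -8093097/56980 ≈ -142.03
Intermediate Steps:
S = -156 (S = -2*(22 + 56) = -2*78 = -156)
o(m) = (52/37 + m - 82/m)/(1 + m) (o(m) = (m + (-82/m - 156/(-111)))/(m + 1) = (m + (-82/m - 156*(-1/111)))/(1 + m) = (m + (-82/m + 52/37))/(1 + m) = (m + (52/37 - 82/m))/(1 + m) = (52/37 + m - 82/m)/(1 + m))
o(-56) - F(143) = (-82 + (-56)² + (52/37)*(-56))/((-56)*(1 - 56)) - 1*143 = -1/56*(-82 + 3136 - 2912/37)/(-55) - 143 = -1/56*(-1/55)*110086/37 - 143 = 55043/56980 - 143 = -8093097/56980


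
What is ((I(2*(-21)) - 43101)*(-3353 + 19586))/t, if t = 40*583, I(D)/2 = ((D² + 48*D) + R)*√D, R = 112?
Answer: -699658533/23320 - 113631*I*√42/583 ≈ -30003.0 - 1263.1*I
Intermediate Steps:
I(D) = 2*√D*(112 + D² + 48*D) (I(D) = 2*(((D² + 48*D) + 112)*√D) = 2*((112 + D² + 48*D)*√D) = 2*(√D*(112 + D² + 48*D)) = 2*√D*(112 + D² + 48*D))
t = 23320
((I(2*(-21)) - 43101)*(-3353 + 19586))/t = ((2*√(2*(-21))*(112 + (2*(-21))² + 48*(2*(-21))) - 43101)*(-3353 + 19586))/23320 = ((2*√(-42)*(112 + (-42)² + 48*(-42)) - 43101)*16233)*(1/23320) = ((2*(I*√42)*(112 + 1764 - 2016) - 43101)*16233)*(1/23320) = ((2*(I*√42)*(-140) - 43101)*16233)*(1/23320) = ((-280*I*√42 - 43101)*16233)*(1/23320) = ((-43101 - 280*I*√42)*16233)*(1/23320) = (-699658533 - 4545240*I*√42)*(1/23320) = -699658533/23320 - 113631*I*√42/583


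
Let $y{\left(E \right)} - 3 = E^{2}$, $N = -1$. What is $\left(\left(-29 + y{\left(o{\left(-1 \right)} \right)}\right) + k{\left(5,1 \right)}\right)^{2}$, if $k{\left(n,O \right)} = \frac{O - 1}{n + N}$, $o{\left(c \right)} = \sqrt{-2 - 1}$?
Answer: $841$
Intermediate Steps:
$o{\left(c \right)} = i \sqrt{3}$ ($o{\left(c \right)} = \sqrt{-3} = i \sqrt{3}$)
$k{\left(n,O \right)} = \frac{-1 + O}{-1 + n}$ ($k{\left(n,O \right)} = \frac{O - 1}{n - 1} = \frac{-1 + O}{-1 + n}$)
$y{\left(E \right)} = 3 + E^{2}$
$\left(\left(-29 + y{\left(o{\left(-1 \right)} \right)}\right) + k{\left(5,1 \right)}\right)^{2} = \left(\left(-29 + \left(3 + \left(i \sqrt{3}\right)^{2}\right)\right) + \frac{-1 + 1}{-1 + 5}\right)^{2} = \left(\left(-29 + \left(3 - 3\right)\right) + \frac{1}{4} \cdot 0\right)^{2} = \left(\left(-29 + 0\right) + \frac{1}{4} \cdot 0\right)^{2} = \left(-29 + 0\right)^{2} = \left(-29\right)^{2} = 841$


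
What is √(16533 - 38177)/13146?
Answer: I*√5411/6573 ≈ 0.011191*I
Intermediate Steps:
√(16533 - 38177)/13146 = √(-21644)*(1/13146) = (2*I*√5411)*(1/13146) = I*√5411/6573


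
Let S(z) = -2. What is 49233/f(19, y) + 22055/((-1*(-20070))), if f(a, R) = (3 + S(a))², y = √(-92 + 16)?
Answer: 197625673/4014 ≈ 49234.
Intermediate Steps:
y = 2*I*√19 (y = √(-76) = 2*I*√19 ≈ 8.7178*I)
f(a, R) = 1 (f(a, R) = (3 - 2)² = 1² = 1)
49233/f(19, y) + 22055/((-1*(-20070))) = 49233/1 + 22055/((-1*(-20070))) = 49233*1 + 22055/20070 = 49233 + 22055*(1/20070) = 49233 + 4411/4014 = 197625673/4014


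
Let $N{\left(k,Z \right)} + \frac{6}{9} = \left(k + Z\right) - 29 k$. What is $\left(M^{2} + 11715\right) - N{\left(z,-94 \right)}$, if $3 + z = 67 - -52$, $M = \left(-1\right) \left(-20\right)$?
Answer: $\frac{46373}{3} \approx 15458.0$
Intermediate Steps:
$M = 20$
$z = 116$ ($z = -3 + \left(67 - -52\right) = -3 + \left(67 + 52\right) = -3 + 119 = 116$)
$N{\left(k,Z \right)} = - \frac{2}{3} + Z - 28 k$ ($N{\left(k,Z \right)} = - \frac{2}{3} + \left(\left(k + Z\right) - 29 k\right) = - \frac{2}{3} + \left(\left(Z + k\right) - 29 k\right) = - \frac{2}{3} + \left(Z - 28 k\right) = - \frac{2}{3} + Z - 28 k$)
$\left(M^{2} + 11715\right) - N{\left(z,-94 \right)} = \left(20^{2} + 11715\right) - \left(- \frac{2}{3} - 94 - 3248\right) = \left(400 + 11715\right) - \left(- \frac{2}{3} - 94 - 3248\right) = 12115 - - \frac{10028}{3} = 12115 + \frac{10028}{3} = \frac{46373}{3}$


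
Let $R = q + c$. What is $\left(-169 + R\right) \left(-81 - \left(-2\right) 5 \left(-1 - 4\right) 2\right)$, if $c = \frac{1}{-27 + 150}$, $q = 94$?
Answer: $\frac{1669544}{123} \approx 13574.0$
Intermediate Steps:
$c = \frac{1}{123} \approx 0.0081301$
$R = \frac{11563}{123}$ ($R = 94 + \frac{1}{123} = \frac{11563}{123} \approx 94.008$)
$\left(-169 + R\right) \left(-81 - \left(-2\right) 5 \left(-1 - 4\right) 2\right) = \left(-169 + \frac{11563}{123}\right) \left(-81 - \left(-2\right) 5 \left(-1 - 4\right) 2\right) = - \frac{9224 \left(-81 - - 10 \left(\left(-5\right) 2\right)\right)}{123} = - \frac{9224 \left(-81 - \left(-10\right) \left(-10\right)\right)}{123} = - \frac{9224 \left(-81 - 100\right)}{123} = \left(- \frac{9224}{123}\right) \left(-181\right) = \frac{1669544}{123}$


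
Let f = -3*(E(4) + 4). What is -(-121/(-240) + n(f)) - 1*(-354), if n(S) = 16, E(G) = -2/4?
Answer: 80999/240 ≈ 337.50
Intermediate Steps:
E(G) = -½ (E(G) = -2*¼ = -½)
f = -21/2 (f = -3*(-½ + 4) = -3*7/2 = -21/2 ≈ -10.500)
-(-121/(-240) + n(f)) - 1*(-354) = -(-121/(-240) + 16) - 1*(-354) = -(-121*(-1/240) + 16) + 354 = -(121/240 + 16) + 354 = -1*3961/240 + 354 = -3961/240 + 354 = 80999/240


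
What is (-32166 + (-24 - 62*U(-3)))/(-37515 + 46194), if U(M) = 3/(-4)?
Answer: -21429/5786 ≈ -3.7036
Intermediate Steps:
U(M) = -¾ (U(M) = 3*(-¼) = -¾)
(-32166 + (-24 - 62*U(-3)))/(-37515 + 46194) = (-32166 + (-24 - 62*(-¾)))/(-37515 + 46194) = (-32166 + (-24 + 93/2))/8679 = (-32166 + 45/2)*(1/8679) = -64287/2*1/8679 = -21429/5786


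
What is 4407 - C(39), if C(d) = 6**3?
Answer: 4191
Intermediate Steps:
C(d) = 216
4407 - C(39) = 4407 - 1*216 = 4407 - 216 = 4191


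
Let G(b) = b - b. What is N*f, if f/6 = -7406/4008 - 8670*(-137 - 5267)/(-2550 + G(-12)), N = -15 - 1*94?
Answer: 20069296583/1670 ≈ 1.2018e+7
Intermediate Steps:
G(b) = 0
N = -109 (N = -15 - 94 = -109)
f = -184121987/1670 (f = 6*(-7406/4008 - 8670*(-137 - 5267)/(-2550 + 0)) = 6*(-7406*1/4008 - 8670/((-2550/(-5404)))) = 6*(-3703/2004 - 8670/((-2550*(-1/5404)))) = 6*(-3703/2004 - 8670/1275/2702) = 6*(-3703/2004 - 8670*2702/1275) = 6*(-3703/2004 - 91868/5) = 6*(-184121987/10020) = -184121987/1670 ≈ -1.1025e+5)
N*f = -109*(-184121987/1670) = 20069296583/1670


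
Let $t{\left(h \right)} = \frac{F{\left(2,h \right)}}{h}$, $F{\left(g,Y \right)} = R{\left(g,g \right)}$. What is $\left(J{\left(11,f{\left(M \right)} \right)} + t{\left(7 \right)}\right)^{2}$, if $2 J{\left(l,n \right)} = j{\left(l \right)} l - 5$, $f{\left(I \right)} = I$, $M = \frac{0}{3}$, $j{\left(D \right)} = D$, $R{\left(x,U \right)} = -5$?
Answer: $\frac{160801}{49} \approx 3281.7$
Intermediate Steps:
$F{\left(g,Y \right)} = -5$
$t{\left(h \right)} = - \frac{5}{h}$
$M = 0$ ($M = 0 \cdot \frac{1}{3} = 0$)
$J{\left(l,n \right)} = - \frac{5}{2} + \frac{l^{2}}{2}$ ($J{\left(l,n \right)} = \frac{l l - 5}{2} = \frac{l^{2} - 5}{2} = \frac{-5 + l^{2}}{2} = - \frac{5}{2} + \frac{l^{2}}{2}$)
$\left(J{\left(11,f{\left(M \right)} \right)} + t{\left(7 \right)}\right)^{2} = \left(\left(- \frac{5}{2} + \frac{11^{2}}{2}\right) - \frac{5}{7}\right)^{2} = \left(\left(- \frac{5}{2} + \frac{1}{2} \cdot 121\right) - \frac{5}{7}\right)^{2} = \left(\left(- \frac{5}{2} + \frac{121}{2}\right) - \frac{5}{7}\right)^{2} = \left(58 - \frac{5}{7}\right)^{2} = \left(\frac{401}{7}\right)^{2} = \frac{160801}{49}$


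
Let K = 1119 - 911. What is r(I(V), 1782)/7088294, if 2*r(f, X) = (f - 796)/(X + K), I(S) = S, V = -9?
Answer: -161/5642282024 ≈ -2.8535e-8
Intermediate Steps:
K = 208
r(f, X) = (-796 + f)/(2*(208 + X)) (r(f, X) = ((f - 796)/(X + 208))/2 = ((-796 + f)/(208 + X))/2 = (-796 + f)/(2*(208 + X)))
r(I(V), 1782)/7088294 = ((-796 - 9)/(2*(208 + 1782)))/7088294 = ((½)*(-805)/1990)*(1/7088294) = ((½)*(1/1990)*(-805))*(1/7088294) = -161/796*1/7088294 = -161/5642282024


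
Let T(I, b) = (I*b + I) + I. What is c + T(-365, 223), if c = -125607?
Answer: -207732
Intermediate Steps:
T(I, b) = 2*I + I*b (T(I, b) = (I + I*b) + I = 2*I + I*b)
c + T(-365, 223) = -125607 - 365*(2 + 223) = -125607 - 365*225 = -125607 - 82125 = -207732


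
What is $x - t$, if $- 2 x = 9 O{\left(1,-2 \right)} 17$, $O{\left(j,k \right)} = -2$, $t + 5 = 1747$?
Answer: $-1589$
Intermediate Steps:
$t = 1742$ ($t = -5 + 1747 = 1742$)
$x = 153$ ($x = - \frac{9 \left(-2\right) 17}{2} = - \frac{\left(-18\right) 17}{2} = \left(- \frac{1}{2}\right) \left(-306\right) = 153$)
$x - t = 153 - 1742 = -1589$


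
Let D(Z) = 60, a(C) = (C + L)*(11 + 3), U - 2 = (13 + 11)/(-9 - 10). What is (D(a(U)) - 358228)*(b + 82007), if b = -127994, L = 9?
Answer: 16471071816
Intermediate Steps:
U = 14/19 (U = 2 + (13 + 11)/(-9 - 10) = 2 + 24/(-19) = 2 + 24*(-1/19) = 2 - 24/19 = 14/19 ≈ 0.73684)
a(C) = 126 + 14*C (a(C) = (C + 9)*(11 + 3) = (9 + C)*14 = 126 + 14*C)
(D(a(U)) - 358228)*(b + 82007) = (60 - 358228)*(-127994 + 82007) = -358168*(-45987) = 16471071816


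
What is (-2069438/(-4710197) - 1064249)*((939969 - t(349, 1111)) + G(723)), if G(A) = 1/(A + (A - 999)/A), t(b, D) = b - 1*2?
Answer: -820278432551559776816245/820285517747 ≈ -9.9999e+11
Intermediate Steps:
t(b, D) = -2 + b (t(b, D) = b - 2 = -2 + b)
G(A) = 1/(A + (-999 + A)/A)
(-2069438/(-4710197) - 1064249)*((939969 - t(349, 1111)) + G(723)) = (-2069438/(-4710197) - 1064249)*((939969 - (-2 + 349)) + 723/(-999 + 723 + 723²)) = (-2069438*(-1/4710197) - 1064249)*((939969 - 1*347) + 723/(-999 + 723 + 522729)) = (2069438/4710197 - 1064249)*((939969 - 347) + 723/522453) = -5012820377615*(939622 + 723*(1/522453))/4710197 = -5012820377615*(939622 + 241/174151)/4710197 = -5012820377615/4710197*163636111163/174151 = -820278432551559776816245/820285517747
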